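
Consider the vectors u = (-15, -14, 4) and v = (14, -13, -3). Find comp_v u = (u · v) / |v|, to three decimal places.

-2.068

u · v = (-15)·14 + (-14)·(-13) + 4·(-3) = -210 + 182 - 12 = -40
|v| = √(196 + 169 + 9) = √374 ≈ 19.3391
comp_v u = -40 / √374 ≈ -2.068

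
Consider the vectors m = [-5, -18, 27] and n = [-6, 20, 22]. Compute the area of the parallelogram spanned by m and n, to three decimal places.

960.242

i: (-18)·22 - 27·20 = -396 - 540 = -936
j: 27·(-6) - (-5)·22 = -162 - (-110) = -52
k: (-5)·20 - (-18)·(-6) = -100 - 108 = -208
m × n = (-936, -52, -208)
|m × n| = √((-936)² + (-52)² + (-208)²) = √922064 ≈ 960.2416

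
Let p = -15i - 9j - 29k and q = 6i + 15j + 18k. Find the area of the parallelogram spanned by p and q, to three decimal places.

336.134

i: (-9)·18 - (-29)·15 = -162 - (-435) = 273
j: (-29)·6 - (-15)·18 = -174 - (-270) = 96
k: (-15)·15 - (-9)·6 = -225 - (-54) = -171
p × q = (273, 96, -171)
|p × q| = √(273² + 96² + (-171)²) = √112986 ≈ 336.1339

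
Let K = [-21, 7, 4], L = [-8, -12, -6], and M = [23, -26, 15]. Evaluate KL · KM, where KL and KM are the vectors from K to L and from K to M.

KL = L − K = (13, -19, -10)
KM = M − K = (44, -33, 11)
KL · KM = 13·44 + (-19)·(-33) + (-10)·11 = 572 + 627 - 110 = 1089

1089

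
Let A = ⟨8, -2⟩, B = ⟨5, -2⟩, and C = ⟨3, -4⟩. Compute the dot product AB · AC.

AB = B − A = (-3, 0)
AC = C − A = (-5, -2)
AB · AC = (-3)·(-5) + 0·(-2) = 15 + 0 = 15

15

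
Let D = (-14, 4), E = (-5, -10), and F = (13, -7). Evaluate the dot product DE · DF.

397

DE = E − D = (9, -14)
DF = F − D = (27, -11)
DE · DF = 9·27 + (-14)·(-11) = 243 + 154 = 397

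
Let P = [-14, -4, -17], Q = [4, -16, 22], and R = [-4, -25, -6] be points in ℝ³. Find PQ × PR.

PQ = (18, -12, 39)
PR = (10, -21, 11)
i: (-12)·11 - 39·(-21) = -132 - (-819) = 687
j: 39·10 - 18·11 = 390 - 198 = 192
k: 18·(-21) - (-12)·10 = -378 - (-120) = -258
PQ × PR = (687, 192, -258)

(687, 192, -258)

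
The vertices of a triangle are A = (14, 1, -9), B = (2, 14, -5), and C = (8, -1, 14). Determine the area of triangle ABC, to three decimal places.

AB = (-12, 13, 4),  AC = (-6, -2, 23)
i: 13·23 - 4·(-2) = 299 - (-8) = 307
j: 4·(-6) - (-12)·23 = -24 - (-276) = 252
k: (-12)·(-2) - 13·(-6) = 24 - (-78) = 102
AB × AC = (307, 252, 102)
|AB × AC| = √168157 ≈ 410.0695
area = ½ · 410.0695 ≈ 205.035

205.035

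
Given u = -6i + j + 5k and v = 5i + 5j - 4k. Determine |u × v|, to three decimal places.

45.464

i: 1·(-4) - 5·5 = -4 - 25 = -29
j: 5·5 - (-6)·(-4) = 25 - 24 = 1
k: (-6)·5 - 1·5 = -30 - 5 = -35
u × v = (-29, 1, -35)
|u × v| = √((-29)² + 1² + (-35)²) = √2067 ≈ 45.4643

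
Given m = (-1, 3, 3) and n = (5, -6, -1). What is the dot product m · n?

-26

m · n = (-1)·5 + 3·(-6) + 3·(-1) = -5 - 18 - 3 = -26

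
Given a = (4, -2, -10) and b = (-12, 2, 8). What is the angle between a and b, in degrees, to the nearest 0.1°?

a · b = 4·(-12) + (-2)·2 + (-10)·8 = -48 - 4 - 80 = -132
|a|² = 16 + 4 + 100 = 120,  |a| = √120 ≈ 10.954451
|b|² = 144 + 4 + 64 = 212,  |b| = √212 ≈ 14.560220
cos θ = -132 / (10.954451 · 14.560220) ≈ -0.82759
θ = arccos(-0.82759) ≈ 145.9°

145.9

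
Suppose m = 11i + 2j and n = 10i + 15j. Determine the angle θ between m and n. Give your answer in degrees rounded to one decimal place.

m · n = 11·10 + 2·15 = 110 + 30 = 140
|m|² = 121 + 4 = 125,  |m| = √125 ≈ 11.180340
|n|² = 100 + 225 = 325,  |n| = √325 ≈ 18.027756
cos θ = 140 / (11.180340 · 18.027756) ≈ 0.69459
θ = arccos(0.69459) ≈ 46.0°

46.0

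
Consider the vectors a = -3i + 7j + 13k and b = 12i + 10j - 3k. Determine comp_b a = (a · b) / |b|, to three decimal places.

a · b = (-3)·12 + 7·10 + 13·(-3) = -36 + 70 - 39 = -5
|b| = √(144 + 100 + 9) = √253 ≈ 15.9060
comp_b a = -5 / √253 ≈ -0.314

-0.314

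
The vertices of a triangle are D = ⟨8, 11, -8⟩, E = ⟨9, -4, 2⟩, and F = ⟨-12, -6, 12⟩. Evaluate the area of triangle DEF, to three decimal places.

203.586

DE = (1, -15, 10),  DF = (-20, -17, 20)
i: (-15)·20 - 10·(-17) = -300 - (-170) = -130
j: 10·(-20) - 1·20 = -200 - 20 = -220
k: 1·(-17) - (-15)·(-20) = -17 - 300 = -317
DE × DF = (-130, -220, -317)
|DE × DF| = √165789 ≈ 407.1720
area = ½ · 407.1720 ≈ 203.586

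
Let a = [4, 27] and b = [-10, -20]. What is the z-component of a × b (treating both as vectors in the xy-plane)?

4·(-20) - 27·(-10) = -80 - (-270) = 190

190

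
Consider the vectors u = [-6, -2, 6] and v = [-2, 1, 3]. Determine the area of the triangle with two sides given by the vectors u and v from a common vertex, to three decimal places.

8.367

i: (-2)·3 - 6·1 = -6 - 6 = -12
j: 6·(-2) - (-6)·3 = -12 - (-18) = 6
k: (-6)·1 - (-2)·(-2) = -6 - 4 = -10
u × v = (-12, 6, -10)
|u × v| = √((-12)² + 6² + (-10)²) = √280 ≈ 16.7332
area = ½ · 16.7332 ≈ 8.367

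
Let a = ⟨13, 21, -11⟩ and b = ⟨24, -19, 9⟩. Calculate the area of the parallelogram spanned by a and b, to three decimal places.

i: 21·9 - (-11)·(-19) = 189 - 209 = -20
j: (-11)·24 - 13·9 = -264 - 117 = -381
k: 13·(-19) - 21·24 = -247 - 504 = -751
a × b = (-20, -381, -751)
|a × b| = √((-20)² + (-381)² + (-751)²) = √709562 ≈ 842.3550

842.355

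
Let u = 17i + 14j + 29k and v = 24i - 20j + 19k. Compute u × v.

(846, 373, -676)

i: 14·19 - 29·(-20) = 266 - (-580) = 846
j: 29·24 - 17·19 = 696 - 323 = 373
k: 17·(-20) - 14·24 = -340 - 336 = -676
u × v = (846, 373, -676)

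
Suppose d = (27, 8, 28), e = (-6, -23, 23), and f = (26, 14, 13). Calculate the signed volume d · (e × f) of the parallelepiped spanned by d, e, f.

e × f:
i: (-23)·13 - 23·14 = -299 - 322 = -621
j: 23·26 - (-6)·13 = 598 - (-78) = 676
k: (-6)·14 - (-23)·26 = -84 - (-598) = 514
e × f = (-621, 676, 514)
d · (e × f) = 27·(-621) + 8·676 + 28·514 = -16767 + 5408 + 14392 = 3033

3033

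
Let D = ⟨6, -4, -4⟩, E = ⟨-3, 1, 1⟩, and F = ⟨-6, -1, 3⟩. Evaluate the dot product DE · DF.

158

DE = E − D = (-9, 5, 5)
DF = F − D = (-12, 3, 7)
DE · DF = (-9)·(-12) + 5·3 + 5·7 = 108 + 15 + 35 = 158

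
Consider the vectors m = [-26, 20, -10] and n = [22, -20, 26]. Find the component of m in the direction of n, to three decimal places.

m · n = (-26)·22 + 20·(-20) + (-10)·26 = -572 - 400 - 260 = -1232
|n| = √(484 + 400 + 676) = √1560 ≈ 39.4968
comp_n m = -1232 / √1560 ≈ -31.192

-31.192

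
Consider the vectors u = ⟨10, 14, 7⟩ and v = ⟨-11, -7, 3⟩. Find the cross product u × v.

(91, -107, 84)

i: 14·3 - 7·(-7) = 42 - (-49) = 91
j: 7·(-11) - 10·3 = -77 - 30 = -107
k: 10·(-7) - 14·(-11) = -70 - (-154) = 84
u × v = (91, -107, 84)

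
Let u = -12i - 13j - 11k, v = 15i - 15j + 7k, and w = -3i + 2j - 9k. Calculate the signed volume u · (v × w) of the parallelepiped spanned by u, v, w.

-2769

v × w:
i: (-15)·(-9) - 7·2 = 135 - 14 = 121
j: 7·(-3) - 15·(-9) = -21 - (-135) = 114
k: 15·2 - (-15)·(-3) = 30 - 45 = -15
v × w = (121, 114, -15)
u · (v × w) = (-12)·121 + (-13)·114 + (-11)·(-15) = -1452 - 1482 + 165 = -2769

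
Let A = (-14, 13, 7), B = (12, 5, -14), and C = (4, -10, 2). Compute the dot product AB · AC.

757

AB = B − A = (26, -8, -21)
AC = C − A = (18, -23, -5)
AB · AC = 26·18 + (-8)·(-23) + (-21)·(-5) = 468 + 184 + 105 = 757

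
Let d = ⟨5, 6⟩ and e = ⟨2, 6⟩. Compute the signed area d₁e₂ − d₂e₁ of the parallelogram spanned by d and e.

18

5·6 - 6·2 = 30 - 12 = 18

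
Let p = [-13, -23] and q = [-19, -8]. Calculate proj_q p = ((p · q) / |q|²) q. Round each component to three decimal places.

p · q = (-13)·(-19) + (-23)·(-8) = 247 + 184 = 431
|q|² = 361 + 64 = 425
proj_q p = (431/425) · (-19, -8) ≈ (-19.268, -8.113)

(-19.268, -8.113)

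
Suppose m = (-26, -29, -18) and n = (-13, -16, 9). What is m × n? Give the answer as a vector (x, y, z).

(-549, 468, 39)

i: (-29)·9 - (-18)·(-16) = -261 - 288 = -549
j: (-18)·(-13) - (-26)·9 = 234 - (-234) = 468
k: (-26)·(-16) - (-29)·(-13) = 416 - 377 = 39
m × n = (-549, 468, 39)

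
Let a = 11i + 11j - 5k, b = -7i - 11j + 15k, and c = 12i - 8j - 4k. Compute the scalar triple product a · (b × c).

2536

b × c:
i: (-11)·(-4) - 15·(-8) = 44 - (-120) = 164
j: 15·12 - (-7)·(-4) = 180 - 28 = 152
k: (-7)·(-8) - (-11)·12 = 56 - (-132) = 188
b × c = (164, 152, 188)
a · (b × c) = 11·164 + 11·152 + (-5)·188 = 1804 + 1672 - 940 = 2536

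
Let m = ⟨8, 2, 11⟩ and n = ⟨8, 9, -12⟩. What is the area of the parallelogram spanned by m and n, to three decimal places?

228.300

i: 2·(-12) - 11·9 = -24 - 99 = -123
j: 11·8 - 8·(-12) = 88 - (-96) = 184
k: 8·9 - 2·8 = 72 - 16 = 56
m × n = (-123, 184, 56)
|m × n| = √((-123)² + 184² + 56²) = √52121 ≈ 228.3002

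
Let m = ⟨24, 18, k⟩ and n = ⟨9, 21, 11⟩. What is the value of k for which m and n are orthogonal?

m · n = 24·9 + 18·21 + k·11 = 594 + 11k
Set equal to 0: 11k = -594, so k = -54.

-54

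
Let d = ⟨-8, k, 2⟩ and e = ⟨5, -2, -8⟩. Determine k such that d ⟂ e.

d · e = (-8)·5 + k·(-2) + 2·(-8) = -56 - 2k
Set equal to 0: -2k = 56, so k = -28.

-28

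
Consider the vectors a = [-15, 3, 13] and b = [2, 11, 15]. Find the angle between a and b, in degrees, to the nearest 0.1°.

58.2

a · b = (-15)·2 + 3·11 + 13·15 = -30 + 33 + 195 = 198
|a|² = 225 + 9 + 169 = 403,  |a| = √403 ≈ 20.074860
|b|² = 4 + 121 + 225 = 350,  |b| = √350 ≈ 18.708287
cos θ = 198 / (20.074860 · 18.708287) ≈ 0.52720
θ = arccos(0.52720) ≈ 58.2°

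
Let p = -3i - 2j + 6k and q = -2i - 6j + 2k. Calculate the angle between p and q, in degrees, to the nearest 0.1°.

49.8

p · q = (-3)·(-2) + (-2)·(-6) + 6·2 = 6 + 12 + 12 = 30
|p|² = 9 + 4 + 36 = 49,  |p| = √49 ≈ 7.000000
|q|² = 4 + 36 + 4 = 44,  |q| = √44 ≈ 6.633250
cos θ = 30 / (7.000000 · 6.633250) ≈ 0.64610
θ = arccos(0.64610) ≈ 49.8°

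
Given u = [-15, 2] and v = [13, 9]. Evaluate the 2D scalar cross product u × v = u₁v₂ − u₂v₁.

-161

(-15)·9 - 2·13 = -135 - 26 = -161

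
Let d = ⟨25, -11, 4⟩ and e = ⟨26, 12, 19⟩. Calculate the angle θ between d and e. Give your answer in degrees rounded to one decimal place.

51.2

d · e = 25·26 + (-11)·12 + 4·19 = 650 - 132 + 76 = 594
|d|² = 625 + 121 + 16 = 762,  |d| = √762 ≈ 27.604347
|e|² = 676 + 144 + 361 = 1181,  |e| = √1181 ≈ 34.365681
cos θ = 594 / (27.604347 · 34.365681) ≈ 0.62616
θ = arccos(0.62616) ≈ 51.2°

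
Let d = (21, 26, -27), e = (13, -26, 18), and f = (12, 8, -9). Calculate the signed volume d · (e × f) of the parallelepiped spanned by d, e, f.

e × f:
i: (-26)·(-9) - 18·8 = 234 - 144 = 90
j: 18·12 - 13·(-9) = 216 - (-117) = 333
k: 13·8 - (-26)·12 = 104 - (-312) = 416
e × f = (90, 333, 416)
d · (e × f) = 21·90 + 26·333 + (-27)·416 = 1890 + 8658 - 11232 = -684

-684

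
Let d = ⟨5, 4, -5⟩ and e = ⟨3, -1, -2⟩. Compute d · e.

21

d · e = 5·3 + 4·(-1) + (-5)·(-2) = 15 - 4 + 10 = 21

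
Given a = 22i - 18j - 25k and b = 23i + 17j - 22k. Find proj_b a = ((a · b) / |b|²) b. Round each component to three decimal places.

a · b = 22·23 + (-18)·17 + (-25)·(-22) = 506 - 306 + 550 = 750
|b|² = 529 + 289 + 484 = 1302
proj_b a = (750/1302) · (23, 17, -22) ≈ (13.249, 9.793, -12.673)

(13.249, 9.793, -12.673)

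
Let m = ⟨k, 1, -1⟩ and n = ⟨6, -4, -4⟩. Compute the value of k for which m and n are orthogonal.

m · n = k·6 + 1·(-4) + (-1)·(-4) = 0 + 6k
Set equal to 0: 6k = 0, so k = 0.

0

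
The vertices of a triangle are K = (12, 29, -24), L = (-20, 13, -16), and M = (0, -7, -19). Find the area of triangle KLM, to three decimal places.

492.179

KL = (-32, -16, 8),  KM = (-12, -36, 5)
i: (-16)·5 - 8·(-36) = -80 - (-288) = 208
j: 8·(-12) - (-32)·5 = -96 - (-160) = 64
k: (-32)·(-36) - (-16)·(-12) = 1152 - 192 = 960
KL × KM = (208, 64, 960)
|KL × KM| = √968960 ≈ 984.3577
area = ½ · 984.3577 ≈ 492.179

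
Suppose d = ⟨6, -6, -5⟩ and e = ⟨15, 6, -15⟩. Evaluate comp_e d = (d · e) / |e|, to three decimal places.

d · e = 6·15 + (-6)·6 + (-5)·(-15) = 90 - 36 + 75 = 129
|e| = √(225 + 36 + 225) = √486 ≈ 22.0454
comp_e d = 129 / √486 ≈ 5.852

5.852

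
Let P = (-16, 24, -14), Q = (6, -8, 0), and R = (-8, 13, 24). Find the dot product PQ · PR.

1060

PQ = Q − P = (22, -32, 14)
PR = R − P = (8, -11, 38)
PQ · PR = 22·8 + (-32)·(-11) + 14·38 = 176 + 352 + 532 = 1060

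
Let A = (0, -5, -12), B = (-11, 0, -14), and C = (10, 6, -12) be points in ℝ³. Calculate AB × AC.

AB = (-11, 5, -2)
AC = (10, 11, 0)
i: 5·0 - (-2)·11 = 0 - (-22) = 22
j: (-2)·10 - (-11)·0 = -20 - 0 = -20
k: (-11)·11 - 5·10 = -121 - 50 = -171
AB × AC = (22, -20, -171)

(22, -20, -171)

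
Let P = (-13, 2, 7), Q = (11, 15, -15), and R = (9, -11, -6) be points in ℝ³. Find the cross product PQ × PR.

PQ = (24, 13, -22)
PR = (22, -13, -13)
i: 13·(-13) - (-22)·(-13) = -169 - 286 = -455
j: (-22)·22 - 24·(-13) = -484 - (-312) = -172
k: 24·(-13) - 13·22 = -312 - 286 = -598
PQ × PR = (-455, -172, -598)

(-455, -172, -598)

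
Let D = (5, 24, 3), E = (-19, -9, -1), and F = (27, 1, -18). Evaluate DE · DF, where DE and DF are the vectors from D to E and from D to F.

315

DE = E − D = (-24, -33, -4)
DF = F − D = (22, -23, -21)
DE · DF = (-24)·22 + (-33)·(-23) + (-4)·(-21) = -528 + 759 + 84 = 315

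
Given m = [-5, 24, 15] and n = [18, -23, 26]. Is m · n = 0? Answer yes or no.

no

m · n = (-5)·18 + 24·(-23) + 15·26 = -90 - 552 + 390 = -252
Nonzero, so the vectors are not orthogonal.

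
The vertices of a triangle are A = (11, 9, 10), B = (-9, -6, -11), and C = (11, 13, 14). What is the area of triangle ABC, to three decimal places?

AB = (-20, -15, -21),  AC = (0, 4, 4)
i: (-15)·4 - (-21)·4 = -60 - (-84) = 24
j: (-21)·0 - (-20)·4 = 0 - (-80) = 80
k: (-20)·4 - (-15)·0 = -80 - 0 = -80
AB × AC = (24, 80, -80)
|AB × AC| = √13376 ≈ 115.6547
area = ½ · 115.6547 ≈ 57.827

57.827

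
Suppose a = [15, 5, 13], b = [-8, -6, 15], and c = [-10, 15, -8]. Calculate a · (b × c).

b × c:
i: (-6)·(-8) - 15·15 = 48 - 225 = -177
j: 15·(-10) - (-8)·(-8) = -150 - 64 = -214
k: (-8)·15 - (-6)·(-10) = -120 - 60 = -180
b × c = (-177, -214, -180)
a · (b × c) = 15·(-177) + 5·(-214) + 13·(-180) = -2655 - 1070 - 2340 = -6065

-6065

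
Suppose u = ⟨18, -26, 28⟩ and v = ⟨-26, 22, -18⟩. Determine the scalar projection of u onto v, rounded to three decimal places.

-40.080

u · v = 18·(-26) + (-26)·22 + 28·(-18) = -468 - 572 - 504 = -1544
|v| = √(676 + 484 + 324) = √1484 ≈ 38.5227
comp_v u = -1544 / √1484 ≈ -40.080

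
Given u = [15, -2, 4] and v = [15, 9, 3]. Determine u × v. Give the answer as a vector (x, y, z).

(-42, 15, 165)

i: (-2)·3 - 4·9 = -6 - 36 = -42
j: 4·15 - 15·3 = 60 - 45 = 15
k: 15·9 - (-2)·15 = 135 - (-30) = 165
u × v = (-42, 15, 165)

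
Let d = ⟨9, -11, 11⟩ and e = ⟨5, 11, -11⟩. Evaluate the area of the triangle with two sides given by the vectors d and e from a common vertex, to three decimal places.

i: (-11)·(-11) - 11·11 = 121 - 121 = 0
j: 11·5 - 9·(-11) = 55 - (-99) = 154
k: 9·11 - (-11)·5 = 99 - (-55) = 154
d × e = (0, 154, 154)
|d × e| = √(0² + 154² + 154²) = √47432 ≈ 217.7889
area = ½ · 217.7889 ≈ 108.894

108.894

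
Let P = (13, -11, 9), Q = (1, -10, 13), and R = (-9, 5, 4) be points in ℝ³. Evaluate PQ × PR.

PQ = (-12, 1, 4)
PR = (-22, 16, -5)
i: 1·(-5) - 4·16 = -5 - 64 = -69
j: 4·(-22) - (-12)·(-5) = -88 - 60 = -148
k: (-12)·16 - 1·(-22) = -192 - (-22) = -170
PQ × PR = (-69, -148, -170)

(-69, -148, -170)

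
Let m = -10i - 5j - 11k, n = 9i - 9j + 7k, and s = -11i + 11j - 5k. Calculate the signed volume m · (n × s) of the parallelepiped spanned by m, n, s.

n × s:
i: (-9)·(-5) - 7·11 = 45 - 77 = -32
j: 7·(-11) - 9·(-5) = -77 - (-45) = -32
k: 9·11 - (-9)·(-11) = 99 - 99 = 0
n × s = (-32, -32, 0)
m · (n × s) = (-10)·(-32) + (-5)·(-32) + (-11)·0 = 320 + 160 + 0 = 480

480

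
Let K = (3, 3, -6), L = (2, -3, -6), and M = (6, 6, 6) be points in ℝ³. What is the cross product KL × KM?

KL = (-1, -6, 0)
KM = (3, 3, 12)
i: (-6)·12 - 0·3 = -72 - 0 = -72
j: 0·3 - (-1)·12 = 0 - (-12) = 12
k: (-1)·3 - (-6)·3 = -3 - (-18) = 15
KL × KM = (-72, 12, 15)

(-72, 12, 15)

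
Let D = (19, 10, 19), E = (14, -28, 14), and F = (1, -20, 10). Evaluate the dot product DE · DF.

DE = E − D = (-5, -38, -5)
DF = F − D = (-18, -30, -9)
DE · DF = (-5)·(-18) + (-38)·(-30) + (-5)·(-9) = 90 + 1140 + 45 = 1275

1275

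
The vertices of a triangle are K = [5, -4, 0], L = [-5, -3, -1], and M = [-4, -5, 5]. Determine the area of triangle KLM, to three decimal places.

KL = (-10, 1, -1),  KM = (-9, -1, 5)
i: 1·5 - (-1)·(-1) = 5 - 1 = 4
j: (-1)·(-9) - (-10)·5 = 9 - (-50) = 59
k: (-10)·(-1) - 1·(-9) = 10 - (-9) = 19
KL × KM = (4, 59, 19)
|KL × KM| = √3858 ≈ 62.1128
area = ½ · 62.1128 ≈ 31.056

31.056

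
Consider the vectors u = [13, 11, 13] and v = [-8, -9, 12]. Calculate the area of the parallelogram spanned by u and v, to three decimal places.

361.168

i: 11·12 - 13·(-9) = 132 - (-117) = 249
j: 13·(-8) - 13·12 = -104 - 156 = -260
k: 13·(-9) - 11·(-8) = -117 - (-88) = -29
u × v = (249, -260, -29)
|u × v| = √(249² + (-260)² + (-29)²) = √130442 ≈ 361.1676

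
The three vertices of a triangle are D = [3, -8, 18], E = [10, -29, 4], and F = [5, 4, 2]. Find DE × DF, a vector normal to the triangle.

DE = (7, -21, -14)
DF = (2, 12, -16)
i: (-21)·(-16) - (-14)·12 = 336 - (-168) = 504
j: (-14)·2 - 7·(-16) = -28 - (-112) = 84
k: 7·12 - (-21)·2 = 84 - (-42) = 126
DE × DF = (504, 84, 126)

(504, 84, 126)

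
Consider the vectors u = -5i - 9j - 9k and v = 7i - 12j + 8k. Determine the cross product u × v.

(-180, -23, 123)

i: (-9)·8 - (-9)·(-12) = -72 - 108 = -180
j: (-9)·7 - (-5)·8 = -63 - (-40) = -23
k: (-5)·(-12) - (-9)·7 = 60 - (-63) = 123
u × v = (-180, -23, 123)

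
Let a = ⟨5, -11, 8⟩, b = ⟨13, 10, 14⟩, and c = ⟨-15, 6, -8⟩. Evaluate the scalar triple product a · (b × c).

b × c:
i: 10·(-8) - 14·6 = -80 - 84 = -164
j: 14·(-15) - 13·(-8) = -210 - (-104) = -106
k: 13·6 - 10·(-15) = 78 - (-150) = 228
b × c = (-164, -106, 228)
a · (b × c) = 5·(-164) + (-11)·(-106) + 8·228 = -820 + 1166 + 1824 = 2170

2170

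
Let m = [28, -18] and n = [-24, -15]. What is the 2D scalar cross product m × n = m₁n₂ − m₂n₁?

-852

28·(-15) - (-18)·(-24) = -420 - 432 = -852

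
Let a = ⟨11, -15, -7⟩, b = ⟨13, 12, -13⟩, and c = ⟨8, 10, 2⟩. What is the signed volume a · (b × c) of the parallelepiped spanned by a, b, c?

b × c:
i: 12·2 - (-13)·10 = 24 - (-130) = 154
j: (-13)·8 - 13·2 = -104 - 26 = -130
k: 13·10 - 12·8 = 130 - 96 = 34
b × c = (154, -130, 34)
a · (b × c) = 11·154 + (-15)·(-130) + (-7)·34 = 1694 + 1950 - 238 = 3406

3406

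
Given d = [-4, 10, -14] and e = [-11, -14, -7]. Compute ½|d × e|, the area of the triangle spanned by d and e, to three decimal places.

i: 10·(-7) - (-14)·(-14) = -70 - 196 = -266
j: (-14)·(-11) - (-4)·(-7) = 154 - 28 = 126
k: (-4)·(-14) - 10·(-11) = 56 - (-110) = 166
d × e = (-266, 126, 166)
|d × e| = √((-266)² + 126² + 166²) = √114188 ≈ 337.9171
area = ½ · 337.9171 ≈ 168.959

168.959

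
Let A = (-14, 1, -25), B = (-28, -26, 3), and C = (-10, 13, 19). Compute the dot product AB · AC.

AB = B − A = (-14, -27, 28)
AC = C − A = (4, 12, 44)
AB · AC = (-14)·4 + (-27)·12 + 28·44 = -56 - 324 + 1232 = 852

852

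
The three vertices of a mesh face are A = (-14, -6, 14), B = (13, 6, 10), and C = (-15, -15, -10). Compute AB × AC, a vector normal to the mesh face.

(-324, 652, -231)

AB = (27, 12, -4)
AC = (-1, -9, -24)
i: 12·(-24) - (-4)·(-9) = -288 - 36 = -324
j: (-4)·(-1) - 27·(-24) = 4 - (-648) = 652
k: 27·(-9) - 12·(-1) = -243 - (-12) = -231
AB × AC = (-324, 652, -231)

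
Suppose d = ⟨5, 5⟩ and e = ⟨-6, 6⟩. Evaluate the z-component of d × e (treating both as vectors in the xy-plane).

5·6 - 5·(-6) = 30 - (-30) = 60

60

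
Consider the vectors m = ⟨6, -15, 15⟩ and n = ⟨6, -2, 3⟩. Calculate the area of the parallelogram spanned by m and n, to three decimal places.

i: (-15)·3 - 15·(-2) = -45 - (-30) = -15
j: 15·6 - 6·3 = 90 - 18 = 72
k: 6·(-2) - (-15)·6 = -12 - (-90) = 78
m × n = (-15, 72, 78)
|m × n| = √((-15)² + 72² + 78²) = √11493 ≈ 107.2054

107.205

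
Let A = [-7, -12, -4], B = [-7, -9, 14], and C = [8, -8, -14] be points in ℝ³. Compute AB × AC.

AB = (0, 3, 18)
AC = (15, 4, -10)
i: 3·(-10) - 18·4 = -30 - 72 = -102
j: 18·15 - 0·(-10) = 270 - 0 = 270
k: 0·4 - 3·15 = 0 - 45 = -45
AB × AC = (-102, 270, -45)

(-102, 270, -45)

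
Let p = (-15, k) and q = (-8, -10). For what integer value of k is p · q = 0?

p · q = (-15)·(-8) + k·(-10) = 120 - 10k
Set equal to 0: -10k = -120, so k = 12.

12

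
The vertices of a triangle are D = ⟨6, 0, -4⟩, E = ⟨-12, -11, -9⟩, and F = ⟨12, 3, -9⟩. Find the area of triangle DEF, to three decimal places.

DE = (-18, -11, -5),  DF = (6, 3, -5)
i: (-11)·(-5) - (-5)·3 = 55 - (-15) = 70
j: (-5)·6 - (-18)·(-5) = -30 - 90 = -120
k: (-18)·3 - (-11)·6 = -54 - (-66) = 12
DE × DF = (70, -120, 12)
|DE × DF| = √19444 ≈ 139.4417
area = ½ · 139.4417 ≈ 69.721

69.721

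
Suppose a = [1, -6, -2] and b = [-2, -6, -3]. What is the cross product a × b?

(6, 7, -18)

i: (-6)·(-3) - (-2)·(-6) = 18 - 12 = 6
j: (-2)·(-2) - 1·(-3) = 4 - (-3) = 7
k: 1·(-6) - (-6)·(-2) = -6 - 12 = -18
a × b = (6, 7, -18)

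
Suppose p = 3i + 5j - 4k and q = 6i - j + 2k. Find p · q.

p · q = 3·6 + 5·(-1) + (-4)·2 = 18 - 5 - 8 = 5

5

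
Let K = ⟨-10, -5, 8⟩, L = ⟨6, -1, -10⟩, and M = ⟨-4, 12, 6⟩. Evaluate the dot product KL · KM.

KL = L − K = (16, 4, -18)
KM = M − K = (6, 17, -2)
KL · KM = 16·6 + 4·17 + (-18)·(-2) = 96 + 68 + 36 = 200

200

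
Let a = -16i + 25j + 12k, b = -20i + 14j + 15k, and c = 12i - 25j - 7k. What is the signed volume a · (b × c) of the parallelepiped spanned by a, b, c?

b × c:
i: 14·(-7) - 15·(-25) = -98 - (-375) = 277
j: 15·12 - (-20)·(-7) = 180 - 140 = 40
k: (-20)·(-25) - 14·12 = 500 - 168 = 332
b × c = (277, 40, 332)
a · (b × c) = (-16)·277 + 25·40 + 12·332 = -4432 + 1000 + 3984 = 552

552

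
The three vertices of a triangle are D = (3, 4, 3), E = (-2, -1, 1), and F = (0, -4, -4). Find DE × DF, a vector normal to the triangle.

(19, -29, 25)

DE = (-5, -5, -2)
DF = (-3, -8, -7)
i: (-5)·(-7) - (-2)·(-8) = 35 - 16 = 19
j: (-2)·(-3) - (-5)·(-7) = 6 - 35 = -29
k: (-5)·(-8) - (-5)·(-3) = 40 - 15 = 25
DE × DF = (19, -29, 25)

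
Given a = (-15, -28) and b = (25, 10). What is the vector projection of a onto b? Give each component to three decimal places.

(-22.586, -9.034)

a · b = (-15)·25 + (-28)·10 = -375 - 280 = -655
|b|² = 625 + 100 = 725
proj_b a = (-655/725) · (25, 10) ≈ (-22.586, -9.034)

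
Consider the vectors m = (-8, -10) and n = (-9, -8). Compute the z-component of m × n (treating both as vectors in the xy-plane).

-26

(-8)·(-8) - (-10)·(-9) = 64 - 90 = -26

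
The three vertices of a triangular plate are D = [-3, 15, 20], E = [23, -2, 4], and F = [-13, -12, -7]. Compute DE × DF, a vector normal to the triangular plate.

(27, 862, -872)

DE = (26, -17, -16)
DF = (-10, -27, -27)
i: (-17)·(-27) - (-16)·(-27) = 459 - 432 = 27
j: (-16)·(-10) - 26·(-27) = 160 - (-702) = 862
k: 26·(-27) - (-17)·(-10) = -702 - 170 = -872
DE × DF = (27, 862, -872)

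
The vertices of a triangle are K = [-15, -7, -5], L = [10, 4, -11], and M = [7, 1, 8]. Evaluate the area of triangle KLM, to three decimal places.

KL = (25, 11, -6),  KM = (22, 8, 13)
i: 11·13 - (-6)·8 = 143 - (-48) = 191
j: (-6)·22 - 25·13 = -132 - 325 = -457
k: 25·8 - 11·22 = 200 - 242 = -42
KL × KM = (191, -457, -42)
|KL × KM| = √247094 ≈ 497.0855
area = ½ · 497.0855 ≈ 248.543

248.543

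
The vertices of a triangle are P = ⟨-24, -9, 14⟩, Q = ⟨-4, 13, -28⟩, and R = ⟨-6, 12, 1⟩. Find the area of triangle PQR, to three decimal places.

PQ = (20, 22, -42),  PR = (18, 21, -13)
i: 22·(-13) - (-42)·21 = -286 - (-882) = 596
j: (-42)·18 - 20·(-13) = -756 - (-260) = -496
k: 20·21 - 22·18 = 420 - 396 = 24
PQ × PR = (596, -496, 24)
|PQ × PR| = √601808 ≈ 775.7629
area = ½ · 775.7629 ≈ 387.881

387.881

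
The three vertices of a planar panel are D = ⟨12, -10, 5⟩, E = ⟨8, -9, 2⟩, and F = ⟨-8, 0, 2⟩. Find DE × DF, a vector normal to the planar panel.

DE = (-4, 1, -3)
DF = (-20, 10, -3)
i: 1·(-3) - (-3)·10 = -3 - (-30) = 27
j: (-3)·(-20) - (-4)·(-3) = 60 - 12 = 48
k: (-4)·10 - 1·(-20) = -40 - (-20) = -20
DE × DF = (27, 48, -20)

(27, 48, -20)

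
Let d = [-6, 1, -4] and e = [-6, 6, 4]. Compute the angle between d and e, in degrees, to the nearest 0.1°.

67.6

d · e = (-6)·(-6) + 1·6 + (-4)·4 = 36 + 6 - 16 = 26
|d|² = 36 + 1 + 16 = 53,  |d| = √53 ≈ 7.280110
|e|² = 36 + 36 + 16 = 88,  |e| = √88 ≈ 9.380832
cos θ = 26 / (7.280110 · 9.380832) ≈ 0.38071
θ = arccos(0.38071) ≈ 67.6°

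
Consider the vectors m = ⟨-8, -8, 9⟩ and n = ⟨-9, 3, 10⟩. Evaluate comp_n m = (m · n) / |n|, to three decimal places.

10.012

m · n = (-8)·(-9) + (-8)·3 + 9·10 = 72 - 24 + 90 = 138
|n| = √(81 + 9 + 100) = √190 ≈ 13.7840
comp_n m = 138 / √190 ≈ 10.012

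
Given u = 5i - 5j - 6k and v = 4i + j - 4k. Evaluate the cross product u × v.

i: (-5)·(-4) - (-6)·1 = 20 - (-6) = 26
j: (-6)·4 - 5·(-4) = -24 - (-20) = -4
k: 5·1 - (-5)·4 = 5 - (-20) = 25
u × v = (26, -4, 25)

(26, -4, 25)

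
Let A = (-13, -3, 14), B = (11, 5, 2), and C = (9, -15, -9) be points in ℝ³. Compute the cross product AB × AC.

AB = (24, 8, -12)
AC = (22, -12, -23)
i: 8·(-23) - (-12)·(-12) = -184 - 144 = -328
j: (-12)·22 - 24·(-23) = -264 - (-552) = 288
k: 24·(-12) - 8·22 = -288 - 176 = -464
AB × AC = (-328, 288, -464)

(-328, 288, -464)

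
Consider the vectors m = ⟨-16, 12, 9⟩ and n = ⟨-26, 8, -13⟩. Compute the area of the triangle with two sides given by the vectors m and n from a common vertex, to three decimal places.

i: 12·(-13) - 9·8 = -156 - 72 = -228
j: 9·(-26) - (-16)·(-13) = -234 - 208 = -442
k: (-16)·8 - 12·(-26) = -128 - (-312) = 184
m × n = (-228, -442, 184)
|m × n| = √((-228)² + (-442)² + 184²) = √281204 ≈ 530.2867
area = ½ · 530.2867 ≈ 265.143

265.143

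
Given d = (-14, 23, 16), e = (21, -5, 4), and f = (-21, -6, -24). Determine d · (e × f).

3948

e × f:
i: (-5)·(-24) - 4·(-6) = 120 - (-24) = 144
j: 4·(-21) - 21·(-24) = -84 - (-504) = 420
k: 21·(-6) - (-5)·(-21) = -126 - 105 = -231
e × f = (144, 420, -231)
d · (e × f) = (-14)·144 + 23·420 + 16·(-231) = -2016 + 9660 - 3696 = 3948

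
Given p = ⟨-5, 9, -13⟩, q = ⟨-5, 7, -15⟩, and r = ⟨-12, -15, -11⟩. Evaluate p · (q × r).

q × r:
i: 7·(-11) - (-15)·(-15) = -77 - 225 = -302
j: (-15)·(-12) - (-5)·(-11) = 180 - 55 = 125
k: (-5)·(-15) - 7·(-12) = 75 - (-84) = 159
q × r = (-302, 125, 159)
p · (q × r) = (-5)·(-302) + 9·125 + (-13)·159 = 1510 + 1125 - 2067 = 568

568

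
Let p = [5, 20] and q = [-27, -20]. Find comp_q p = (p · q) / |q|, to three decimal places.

-15.922

p · q = 5·(-27) + 20·(-20) = -135 - 400 = -535
|q| = √(729 + 400) = √1129 ≈ 33.6006
comp_q p = -535 / √1129 ≈ -15.922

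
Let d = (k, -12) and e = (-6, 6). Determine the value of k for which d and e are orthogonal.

-12

d · e = k·(-6) + (-12)·6 = -72 - 6k
Set equal to 0: -6k = 72, so k = -12.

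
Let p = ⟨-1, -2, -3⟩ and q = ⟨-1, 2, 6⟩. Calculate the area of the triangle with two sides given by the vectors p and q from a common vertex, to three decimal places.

5.766

i: (-2)·6 - (-3)·2 = -12 - (-6) = -6
j: (-3)·(-1) - (-1)·6 = 3 - (-6) = 9
k: (-1)·2 - (-2)·(-1) = -2 - 2 = -4
p × q = (-6, 9, -4)
|p × q| = √((-6)² + 9² + (-4)²) = √133 ≈ 11.5326
area = ½ · 11.5326 ≈ 5.766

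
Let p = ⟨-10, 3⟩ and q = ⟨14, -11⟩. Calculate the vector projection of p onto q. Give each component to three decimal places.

(-7.640, 6.003)

p · q = (-10)·14 + 3·(-11) = -140 - 33 = -173
|q|² = 196 + 121 = 317
proj_q p = (-173/317) · (14, -11) ≈ (-7.640, 6.003)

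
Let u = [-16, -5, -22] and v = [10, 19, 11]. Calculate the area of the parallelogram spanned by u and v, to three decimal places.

i: (-5)·11 - (-22)·19 = -55 - (-418) = 363
j: (-22)·10 - (-16)·11 = -220 - (-176) = -44
k: (-16)·19 - (-5)·10 = -304 - (-50) = -254
u × v = (363, -44, -254)
|u × v| = √(363² + (-44)² + (-254)²) = √198221 ≈ 445.2202

445.220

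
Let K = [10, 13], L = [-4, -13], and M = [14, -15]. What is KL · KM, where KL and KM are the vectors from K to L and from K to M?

672

KL = L − K = (-14, -26)
KM = M − K = (4, -28)
KL · KM = (-14)·4 + (-26)·(-28) = -56 + 728 = 672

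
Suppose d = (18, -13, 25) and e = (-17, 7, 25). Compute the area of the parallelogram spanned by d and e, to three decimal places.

1012.250

i: (-13)·25 - 25·7 = -325 - 175 = -500
j: 25·(-17) - 18·25 = -425 - 450 = -875
k: 18·7 - (-13)·(-17) = 126 - 221 = -95
d × e = (-500, -875, -95)
|d × e| = √((-500)² + (-875)² + (-95)²) = √1024650 ≈ 1012.2500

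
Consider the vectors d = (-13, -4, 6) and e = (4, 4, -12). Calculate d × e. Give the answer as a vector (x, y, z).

(24, -132, -36)

i: (-4)·(-12) - 6·4 = 48 - 24 = 24
j: 6·4 - (-13)·(-12) = 24 - 156 = -132
k: (-13)·4 - (-4)·4 = -52 - (-16) = -36
d × e = (24, -132, -36)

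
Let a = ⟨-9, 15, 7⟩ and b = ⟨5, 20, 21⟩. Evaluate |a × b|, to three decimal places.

381.872

i: 15·21 - 7·20 = 315 - 140 = 175
j: 7·5 - (-9)·21 = 35 - (-189) = 224
k: (-9)·20 - 15·5 = -180 - 75 = -255
a × b = (175, 224, -255)
|a × b| = √(175² + 224² + (-255)²) = √145826 ≈ 381.8717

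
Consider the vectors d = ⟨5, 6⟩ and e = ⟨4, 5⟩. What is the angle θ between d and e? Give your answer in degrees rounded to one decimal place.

d · e = 5·4 + 6·5 = 20 + 30 = 50
|d|² = 25 + 36 = 61,  |d| = √61 ≈ 7.810250
|e|² = 16 + 25 = 41,  |e| = √41 ≈ 6.403124
cos θ = 50 / (7.810250 · 6.403124) ≈ 0.99980
θ = arccos(0.99980) ≈ 1.1°

1.1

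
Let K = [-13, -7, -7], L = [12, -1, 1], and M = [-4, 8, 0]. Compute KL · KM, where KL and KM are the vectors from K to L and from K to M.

371

KL = L − K = (25, 6, 8)
KM = M − K = (9, 15, 7)
KL · KM = 25·9 + 6·15 + 8·7 = 225 + 90 + 56 = 371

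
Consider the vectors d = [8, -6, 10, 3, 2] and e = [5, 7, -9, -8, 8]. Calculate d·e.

-100

d · e = 8·5 + (-6)·7 + 10·(-9) + 3·(-8) + 2·8 = 40 - 42 - 90 - 24 + 16 = -100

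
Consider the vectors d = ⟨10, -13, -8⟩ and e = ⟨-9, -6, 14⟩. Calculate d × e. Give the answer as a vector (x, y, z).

(-230, -68, -177)

i: (-13)·14 - (-8)·(-6) = -182 - 48 = -230
j: (-8)·(-9) - 10·14 = 72 - 140 = -68
k: 10·(-6) - (-13)·(-9) = -60 - 117 = -177
d × e = (-230, -68, -177)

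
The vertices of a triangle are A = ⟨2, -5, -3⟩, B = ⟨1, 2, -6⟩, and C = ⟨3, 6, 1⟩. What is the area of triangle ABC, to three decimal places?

AB = (-1, 7, -3),  AC = (1, 11, 4)
i: 7·4 - (-3)·11 = 28 - (-33) = 61
j: (-3)·1 - (-1)·4 = -3 - (-4) = 1
k: (-1)·11 - 7·1 = -11 - 7 = -18
AB × AC = (61, 1, -18)
|AB × AC| = √4046 ≈ 63.6082
area = ½ · 63.6082 ≈ 31.804

31.804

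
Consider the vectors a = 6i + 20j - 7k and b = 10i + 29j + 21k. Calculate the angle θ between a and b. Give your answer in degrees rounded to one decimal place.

a · b = 6·10 + 20·29 + (-7)·21 = 60 + 580 - 147 = 493
|a|² = 36 + 400 + 49 = 485,  |a| = √485 ≈ 22.022716
|b|² = 100 + 841 + 441 = 1382,  |b| = √1382 ≈ 37.175261
cos θ = 493 / (22.022716 · 37.175261) ≈ 0.60217
θ = arccos(0.60217) ≈ 53.0°

53.0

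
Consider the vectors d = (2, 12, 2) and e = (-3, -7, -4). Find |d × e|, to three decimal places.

40.546

i: 12·(-4) - 2·(-7) = -48 - (-14) = -34
j: 2·(-3) - 2·(-4) = -6 - (-8) = 2
k: 2·(-7) - 12·(-3) = -14 - (-36) = 22
d × e = (-34, 2, 22)
|d × e| = √((-34)² + 2² + 22²) = √1644 ≈ 40.5463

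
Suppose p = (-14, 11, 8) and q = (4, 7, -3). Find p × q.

i: 11·(-3) - 8·7 = -33 - 56 = -89
j: 8·4 - (-14)·(-3) = 32 - 42 = -10
k: (-14)·7 - 11·4 = -98 - 44 = -142
p × q = (-89, -10, -142)

(-89, -10, -142)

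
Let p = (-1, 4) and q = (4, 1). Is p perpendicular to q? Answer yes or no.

p · q = (-1)·4 + 4·1 = -4 + 4 = 0
Zero, so the vectors are orthogonal.

yes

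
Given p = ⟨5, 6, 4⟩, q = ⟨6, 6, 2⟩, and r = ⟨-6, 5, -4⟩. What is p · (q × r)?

166

q × r:
i: 6·(-4) - 2·5 = -24 - 10 = -34
j: 2·(-6) - 6·(-4) = -12 - (-24) = 12
k: 6·5 - 6·(-6) = 30 - (-36) = 66
q × r = (-34, 12, 66)
p · (q × r) = 5·(-34) + 6·12 + 4·66 = -170 + 72 + 264 = 166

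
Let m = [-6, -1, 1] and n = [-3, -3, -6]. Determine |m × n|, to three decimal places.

i: (-1)·(-6) - 1·(-3) = 6 - (-3) = 9
j: 1·(-3) - (-6)·(-6) = -3 - 36 = -39
k: (-6)·(-3) - (-1)·(-3) = 18 - 3 = 15
m × n = (9, -39, 15)
|m × n| = √(9² + (-39)² + 15²) = √1827 ≈ 42.7434

42.743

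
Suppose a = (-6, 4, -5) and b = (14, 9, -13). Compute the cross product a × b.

(-7, -148, -110)

i: 4·(-13) - (-5)·9 = -52 - (-45) = -7
j: (-5)·14 - (-6)·(-13) = -70 - 78 = -148
k: (-6)·9 - 4·14 = -54 - 56 = -110
a × b = (-7, -148, -110)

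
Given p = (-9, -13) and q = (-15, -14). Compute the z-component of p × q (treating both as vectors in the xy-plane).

(-9)·(-14) - (-13)·(-15) = 126 - 195 = -69

-69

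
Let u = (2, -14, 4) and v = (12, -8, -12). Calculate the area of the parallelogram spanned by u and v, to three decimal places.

261.320

i: (-14)·(-12) - 4·(-8) = 168 - (-32) = 200
j: 4·12 - 2·(-12) = 48 - (-24) = 72
k: 2·(-8) - (-14)·12 = -16 - (-168) = 152
u × v = (200, 72, 152)
|u × v| = √(200² + 72² + 152²) = √68288 ≈ 261.3197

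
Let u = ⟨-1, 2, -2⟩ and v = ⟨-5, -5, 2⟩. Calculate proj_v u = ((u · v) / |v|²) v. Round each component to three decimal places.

u · v = (-1)·(-5) + 2·(-5) + (-2)·2 = 5 - 10 - 4 = -9
|v|² = 25 + 25 + 4 = 54
proj_v u = (-9/54) · (-5, -5, 2) ≈ (0.833, 0.833, -0.333)

(0.833, 0.833, -0.333)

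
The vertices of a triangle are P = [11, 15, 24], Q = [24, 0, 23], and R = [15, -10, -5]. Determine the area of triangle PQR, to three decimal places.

307.186

PQ = (13, -15, -1),  PR = (4, -25, -29)
i: (-15)·(-29) - (-1)·(-25) = 435 - 25 = 410
j: (-1)·4 - 13·(-29) = -4 - (-377) = 373
k: 13·(-25) - (-15)·4 = -325 - (-60) = -265
PQ × PR = (410, 373, -265)
|PQ × PR| = √377454 ≈ 614.3729
area = ½ · 614.3729 ≈ 307.186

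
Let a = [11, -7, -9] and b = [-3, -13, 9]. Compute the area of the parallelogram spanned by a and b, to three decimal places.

i: (-7)·9 - (-9)·(-13) = -63 - 117 = -180
j: (-9)·(-3) - 11·9 = 27 - 99 = -72
k: 11·(-13) - (-7)·(-3) = -143 - 21 = -164
a × b = (-180, -72, -164)
|a × b| = √((-180)² + (-72)² + (-164)²) = √64480 ≈ 253.9291

253.929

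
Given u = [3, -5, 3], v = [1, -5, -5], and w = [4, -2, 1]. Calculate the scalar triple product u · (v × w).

114

v × w:
i: (-5)·1 - (-5)·(-2) = -5 - 10 = -15
j: (-5)·4 - 1·1 = -20 - 1 = -21
k: 1·(-2) - (-5)·4 = -2 - (-20) = 18
v × w = (-15, -21, 18)
u · (v × w) = 3·(-15) + (-5)·(-21) + 3·18 = -45 + 105 + 54 = 114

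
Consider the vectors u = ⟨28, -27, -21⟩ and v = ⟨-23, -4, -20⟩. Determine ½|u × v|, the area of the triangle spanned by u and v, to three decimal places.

i: (-27)·(-20) - (-21)·(-4) = 540 - 84 = 456
j: (-21)·(-23) - 28·(-20) = 483 - (-560) = 1043
k: 28·(-4) - (-27)·(-23) = -112 - 621 = -733
u × v = (456, 1043, -733)
|u × v| = √(456² + 1043² + (-733)²) = √1833074 ≈ 1353.9106
area = ½ · 1353.9106 ≈ 676.955

676.955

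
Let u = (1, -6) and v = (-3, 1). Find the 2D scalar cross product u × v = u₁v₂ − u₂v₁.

-17

1·1 - (-6)·(-3) = 1 - 18 = -17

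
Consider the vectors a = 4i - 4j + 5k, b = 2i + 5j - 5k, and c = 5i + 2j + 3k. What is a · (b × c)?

119

b × c:
i: 5·3 - (-5)·2 = 15 - (-10) = 25
j: (-5)·5 - 2·3 = -25 - 6 = -31
k: 2·2 - 5·5 = 4 - 25 = -21
b × c = (25, -31, -21)
a · (b × c) = 4·25 + (-4)·(-31) + 5·(-21) = 100 + 124 - 105 = 119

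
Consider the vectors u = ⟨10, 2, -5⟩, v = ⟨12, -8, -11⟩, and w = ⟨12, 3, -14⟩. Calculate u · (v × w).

862

v × w:
i: (-8)·(-14) - (-11)·3 = 112 - (-33) = 145
j: (-11)·12 - 12·(-14) = -132 - (-168) = 36
k: 12·3 - (-8)·12 = 36 - (-96) = 132
v × w = (145, 36, 132)
u · (v × w) = 10·145 + 2·36 + (-5)·132 = 1450 + 72 - 660 = 862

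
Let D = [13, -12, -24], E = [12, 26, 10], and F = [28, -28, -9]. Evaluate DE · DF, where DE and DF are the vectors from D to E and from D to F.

-113

DE = E − D = (-1, 38, 34)
DF = F − D = (15, -16, 15)
DE · DF = (-1)·15 + 38·(-16) + 34·15 = -15 - 608 + 510 = -113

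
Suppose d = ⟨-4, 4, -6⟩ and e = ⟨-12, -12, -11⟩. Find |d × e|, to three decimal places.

153.154

i: 4·(-11) - (-6)·(-12) = -44 - 72 = -116
j: (-6)·(-12) - (-4)·(-11) = 72 - 44 = 28
k: (-4)·(-12) - 4·(-12) = 48 - (-48) = 96
d × e = (-116, 28, 96)
|d × e| = √((-116)² + 28² + 96²) = √23456 ≈ 153.1535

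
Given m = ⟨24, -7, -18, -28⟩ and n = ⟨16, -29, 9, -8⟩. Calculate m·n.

649

m · n = 24·16 + (-7)·(-29) + (-18)·9 + (-28)·(-8) = 384 + 203 - 162 + 224 = 649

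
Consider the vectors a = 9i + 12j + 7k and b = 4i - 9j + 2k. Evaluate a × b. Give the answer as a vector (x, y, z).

(87, 10, -129)

i: 12·2 - 7·(-9) = 24 - (-63) = 87
j: 7·4 - 9·2 = 28 - 18 = 10
k: 9·(-9) - 12·4 = -81 - 48 = -129
a × b = (87, 10, -129)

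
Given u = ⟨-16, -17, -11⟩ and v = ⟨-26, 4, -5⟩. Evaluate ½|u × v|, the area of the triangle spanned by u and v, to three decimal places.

i: (-17)·(-5) - (-11)·4 = 85 - (-44) = 129
j: (-11)·(-26) - (-16)·(-5) = 286 - 80 = 206
k: (-16)·4 - (-17)·(-26) = -64 - 442 = -506
u × v = (129, 206, -506)
|u × v| = √(129² + 206² + (-506)²) = √315113 ≈ 561.3493
area = ½ · 561.3493 ≈ 280.675

280.675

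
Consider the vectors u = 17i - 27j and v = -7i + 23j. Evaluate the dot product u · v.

-740

u · v = 17·(-7) + (-27)·23 = -119 - 621 = -740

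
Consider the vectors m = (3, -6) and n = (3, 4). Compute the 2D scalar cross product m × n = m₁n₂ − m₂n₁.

3·4 - (-6)·3 = 12 - (-18) = 30

30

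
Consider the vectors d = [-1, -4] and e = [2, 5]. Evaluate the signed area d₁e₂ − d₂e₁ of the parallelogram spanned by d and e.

3

(-1)·5 - (-4)·2 = -5 - (-8) = 3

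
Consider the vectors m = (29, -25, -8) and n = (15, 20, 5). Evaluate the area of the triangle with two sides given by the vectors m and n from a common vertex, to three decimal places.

495.852

i: (-25)·5 - (-8)·20 = -125 - (-160) = 35
j: (-8)·15 - 29·5 = -120 - 145 = -265
k: 29·20 - (-25)·15 = 580 - (-375) = 955
m × n = (35, -265, 955)
|m × n| = √(35² + (-265)² + 955²) = √983475 ≈ 991.7031
area = ½ · 991.7031 ≈ 495.852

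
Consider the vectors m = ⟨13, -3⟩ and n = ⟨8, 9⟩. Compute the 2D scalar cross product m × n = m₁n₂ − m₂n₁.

141

13·9 - (-3)·8 = 117 - (-24) = 141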